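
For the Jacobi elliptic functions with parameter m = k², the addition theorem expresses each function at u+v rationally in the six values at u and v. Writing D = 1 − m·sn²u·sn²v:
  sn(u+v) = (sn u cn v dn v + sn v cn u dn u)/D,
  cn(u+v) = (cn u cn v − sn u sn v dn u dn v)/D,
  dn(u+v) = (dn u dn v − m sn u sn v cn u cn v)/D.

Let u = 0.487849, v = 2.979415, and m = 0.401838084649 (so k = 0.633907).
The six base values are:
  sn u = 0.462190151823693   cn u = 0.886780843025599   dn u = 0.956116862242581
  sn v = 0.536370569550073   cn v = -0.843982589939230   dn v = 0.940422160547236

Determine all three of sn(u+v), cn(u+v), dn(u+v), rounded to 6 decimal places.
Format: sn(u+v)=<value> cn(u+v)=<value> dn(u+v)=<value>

sn(u+v)=0.090157 cn(u+v)=-0.995928 dn(u+v)=0.998366

m = k² = 0.401838084649
D = 1 − m·sn²u·sn²v = 0.9753042425799595
sn(u+v) = (sn u·cn v·dn v + sn v·cn u·dn u)/D = 0.08793014067714528/0.9753042425799595 = 0.09015662686398742
cn(u+v) = (cn u·cn v − sn u·sn v·dn u·dn v)/D = -0.9713324126965835/0.9753042425799595 = -0.9959275990916748
dn(u+v) = (dn u·dn v − m·sn u·sn v·cn u·cn v)/D = 0.9737101571832701/0.9753042425799595 = 0.9983655506383602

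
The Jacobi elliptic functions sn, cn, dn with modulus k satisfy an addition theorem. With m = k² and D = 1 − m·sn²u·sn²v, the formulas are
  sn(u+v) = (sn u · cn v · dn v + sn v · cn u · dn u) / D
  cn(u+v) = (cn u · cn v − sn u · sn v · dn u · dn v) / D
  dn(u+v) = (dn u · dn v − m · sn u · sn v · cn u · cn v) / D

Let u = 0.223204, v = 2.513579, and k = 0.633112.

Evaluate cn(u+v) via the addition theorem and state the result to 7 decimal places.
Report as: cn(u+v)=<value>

sn u = 0.2206386367417166, cn u = 0.9753556233378453, dn u = 0.9901954312436049
sn v = 0.8316401101392444, cn v = -0.5553149801757427, dn v = 0.8501619172038071
m = k² = 0.400830804544
D = 1 − m·sn²u·sn²v = 0.986504310557529
cn(u+v) = (cn u·cn v − sn u·sn v·dn u·dn v)/D = -0.6960979565360754/0.986504310557529 = -0.7056207956584309

cn(u+v)=-0.7056208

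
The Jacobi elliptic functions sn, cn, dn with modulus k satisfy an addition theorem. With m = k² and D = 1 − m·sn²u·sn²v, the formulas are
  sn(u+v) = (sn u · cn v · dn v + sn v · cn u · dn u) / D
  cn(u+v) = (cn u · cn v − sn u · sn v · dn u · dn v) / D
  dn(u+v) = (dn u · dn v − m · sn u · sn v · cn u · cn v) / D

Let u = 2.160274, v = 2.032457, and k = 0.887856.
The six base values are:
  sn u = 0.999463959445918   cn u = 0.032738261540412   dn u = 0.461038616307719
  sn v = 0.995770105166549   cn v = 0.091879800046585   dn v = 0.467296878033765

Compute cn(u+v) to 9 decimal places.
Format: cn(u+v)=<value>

m = k² = 0.788288276736
D = 1 − m·sn²u·sn²v = 0.219204122271755
cn(u+v) = (cn u·cn v − sn u·sn v·dn u·dn v)/D = -0.2114076274173165/0.219204122271755 = -0.9644327178994706

cn(u+v)=-0.964432718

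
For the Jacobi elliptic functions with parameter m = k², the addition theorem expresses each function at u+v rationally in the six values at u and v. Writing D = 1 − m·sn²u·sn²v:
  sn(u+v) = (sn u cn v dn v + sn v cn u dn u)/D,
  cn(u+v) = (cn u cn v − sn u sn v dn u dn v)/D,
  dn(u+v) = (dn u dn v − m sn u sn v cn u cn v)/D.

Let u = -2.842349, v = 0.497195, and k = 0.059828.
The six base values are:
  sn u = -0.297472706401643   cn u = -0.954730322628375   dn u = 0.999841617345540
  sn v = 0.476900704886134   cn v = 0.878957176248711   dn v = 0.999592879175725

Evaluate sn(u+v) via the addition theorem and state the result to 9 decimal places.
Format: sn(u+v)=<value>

m = k² = 0.003579389584
D = 1 − m·sn²u·sn²v = 0.9999279624145055
sn(u+v) = (sn u·cn v·dn v + sn v·cn u·dn u)/D = -0.716598772253588/0.9999279624145055 = -0.7166503980179048

sn(u+v)=-0.716650398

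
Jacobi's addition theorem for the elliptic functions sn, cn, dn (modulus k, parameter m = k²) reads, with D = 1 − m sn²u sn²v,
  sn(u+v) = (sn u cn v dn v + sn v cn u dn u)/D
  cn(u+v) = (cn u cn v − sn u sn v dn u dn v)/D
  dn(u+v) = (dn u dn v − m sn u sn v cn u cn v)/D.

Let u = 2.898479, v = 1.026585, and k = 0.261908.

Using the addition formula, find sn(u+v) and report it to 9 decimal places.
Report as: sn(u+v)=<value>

sn u = 0.2944417902378641, cn u = -0.9556694157298964, dn u = 0.9970220763298666
sn v = 0.8503154849532638, cn v = 0.5262732902672297, dn v = 0.9748860126878589
m = k² = 0.068595800464
D = 1 − m·sn²u·sn²v = 0.9957001173457478
sn(u+v) = (sn u·cn v·dn v + sn v·cn u·dn u)/D = -0.6591353154792308/0.9957001173457478 = -0.6619817593637503

sn(u+v)=-0.661981759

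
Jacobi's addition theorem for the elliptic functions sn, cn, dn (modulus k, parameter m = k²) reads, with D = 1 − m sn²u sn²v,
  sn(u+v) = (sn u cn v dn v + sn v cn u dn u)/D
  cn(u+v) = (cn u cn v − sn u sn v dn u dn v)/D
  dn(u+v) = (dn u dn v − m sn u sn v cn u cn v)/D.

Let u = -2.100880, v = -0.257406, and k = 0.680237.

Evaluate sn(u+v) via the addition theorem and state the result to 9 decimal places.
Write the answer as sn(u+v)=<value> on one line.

sn u = -0.979192500351478, cn u = -0.202933603071105, dn u = 0.7458776565848667
sn v = -0.2533192595944123, cn v = 0.967382733316312, dn v = 0.9850415248148778
m = k² = 0.462722376169
D = 1 − m·sn²u·sn²v = 0.9715296321441685
sn(u+v) = (sn u·cn v·dn v + sn v·cn u·dn u)/D = -0.8947411179243534/0.9715296321441685 = -0.9209612227160352

sn(u+v)=-0.920961223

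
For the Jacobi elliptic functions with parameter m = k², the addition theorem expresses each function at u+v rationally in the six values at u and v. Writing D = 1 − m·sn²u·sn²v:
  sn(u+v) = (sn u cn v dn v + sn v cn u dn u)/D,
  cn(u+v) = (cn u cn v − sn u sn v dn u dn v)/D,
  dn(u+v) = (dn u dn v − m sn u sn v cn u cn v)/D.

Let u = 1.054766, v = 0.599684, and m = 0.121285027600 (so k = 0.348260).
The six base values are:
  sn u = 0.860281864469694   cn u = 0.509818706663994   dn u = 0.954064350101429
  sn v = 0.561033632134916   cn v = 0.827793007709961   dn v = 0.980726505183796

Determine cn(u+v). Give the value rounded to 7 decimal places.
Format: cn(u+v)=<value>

m = k² = 0.1212850276
D = 1 − m·sn²u·sn²v = 0.9717468731176476
cn(u+v) = (cn u·cn v − sn u·sn v·dn u·dn v)/D = -0.02957700357865645/0.9717468731176476 = -0.03043694237344422

cn(u+v)=-0.0304369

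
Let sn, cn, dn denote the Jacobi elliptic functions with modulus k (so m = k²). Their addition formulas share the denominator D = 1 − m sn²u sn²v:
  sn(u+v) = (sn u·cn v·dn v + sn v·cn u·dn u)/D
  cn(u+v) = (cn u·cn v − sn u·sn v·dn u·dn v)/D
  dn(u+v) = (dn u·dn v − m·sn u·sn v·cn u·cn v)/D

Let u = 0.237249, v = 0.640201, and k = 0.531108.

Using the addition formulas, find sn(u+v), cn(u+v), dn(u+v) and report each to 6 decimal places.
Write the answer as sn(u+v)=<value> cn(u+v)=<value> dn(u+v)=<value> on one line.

sn u = 0.234426600356648, cn u = 0.9721338226012016, dn u = 0.9922188745902632
sn v = 0.5882411143335589, cn v = 0.8086855949054694, dn v = 0.9499442180649455
m = k² = 0.282075707664
D = 1 − m·sn²u·sn²v = 0.9946359821219842
sn(u+v) = (sn u·cn v·dn v + sn v·cn u·dn u)/D = 0.7474874226948101/0.9946359821219842 = 0.7515185818032639
cn(u+v) = (cn u·cn v − sn u·sn v·dn u·dn v)/D = 0.6561732163421747/0.9946359821219842 = 0.6597119228909016
dn(u+v) = (dn u·dn v − m·sn u·sn v·cn u·cn v)/D = 0.9119728483602687/0.9946359821219842 = 0.9168910684435931

sn(u+v)=0.751519 cn(u+v)=0.659712 dn(u+v)=0.916891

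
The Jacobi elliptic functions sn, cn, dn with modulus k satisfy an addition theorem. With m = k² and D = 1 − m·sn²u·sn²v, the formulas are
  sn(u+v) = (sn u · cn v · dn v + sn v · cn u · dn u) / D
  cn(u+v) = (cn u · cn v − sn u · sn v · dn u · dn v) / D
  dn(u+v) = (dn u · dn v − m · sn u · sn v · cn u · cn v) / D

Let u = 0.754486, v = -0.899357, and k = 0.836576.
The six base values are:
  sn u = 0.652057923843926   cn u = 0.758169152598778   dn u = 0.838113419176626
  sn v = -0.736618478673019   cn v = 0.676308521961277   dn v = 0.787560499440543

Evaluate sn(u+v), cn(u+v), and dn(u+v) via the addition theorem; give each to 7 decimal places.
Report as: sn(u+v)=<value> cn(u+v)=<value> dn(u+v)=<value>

sn(u+v)=-0.1440156 cn(u+v)=0.9895754 dn(u+v)=0.9927158

m = k² = 0.699859403776
D = 1 − m·sn²u·sn²v = 0.8385387260810311
sn(u+v) = (sn u·cn v·dn v + sn v·cn u·dn u)/D = -0.1207626219859043/0.8385387260810311 = -0.1440155573378189
cn(u+v) = (cn u·cn v − sn u·sn v·dn u·dn v)/D = 0.8297973151732223/0.8385387260810311 = 0.989575423727104
dn(u+v) = (dn u·dn v − m·sn u·sn v·cn u·cn v)/D = 0.8324306084773563/0.8385387260810311 = 0.9927157596737106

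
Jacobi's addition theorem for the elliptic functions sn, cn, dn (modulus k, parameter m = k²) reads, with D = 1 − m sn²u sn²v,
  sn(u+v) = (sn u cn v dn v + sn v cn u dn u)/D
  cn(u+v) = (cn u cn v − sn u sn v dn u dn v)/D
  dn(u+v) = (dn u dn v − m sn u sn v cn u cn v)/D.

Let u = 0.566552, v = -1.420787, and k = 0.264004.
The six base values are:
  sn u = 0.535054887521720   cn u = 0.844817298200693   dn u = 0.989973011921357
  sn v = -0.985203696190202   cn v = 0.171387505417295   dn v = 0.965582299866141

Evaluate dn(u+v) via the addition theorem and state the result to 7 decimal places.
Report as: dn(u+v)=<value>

dn(u+v)=0.9802041

m = k² = 0.069698112016
D = 1 − m·sn²u·sn²v = 0.9806326701072392
dn(u+v) = (dn u·dn v − m·sn u·sn v·cn u·cn v)/D = 0.9612201200588493/0.9806326701072392 = 0.9802040553612526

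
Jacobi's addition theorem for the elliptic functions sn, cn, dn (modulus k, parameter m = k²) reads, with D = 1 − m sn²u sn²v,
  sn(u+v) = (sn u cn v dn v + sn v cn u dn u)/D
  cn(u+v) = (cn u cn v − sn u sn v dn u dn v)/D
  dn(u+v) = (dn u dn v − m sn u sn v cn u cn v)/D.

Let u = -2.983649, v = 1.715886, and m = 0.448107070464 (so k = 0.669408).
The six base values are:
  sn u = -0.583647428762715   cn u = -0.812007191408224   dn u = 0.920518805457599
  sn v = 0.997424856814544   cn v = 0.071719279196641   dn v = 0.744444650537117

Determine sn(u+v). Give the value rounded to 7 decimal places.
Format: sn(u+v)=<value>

m = k² = 0.448107070464
D = 1 − m·sn²u·sn²v = 0.8481400250823532
sn(u+v) = (sn u·cn v·dn v + sn v·cn u·dn u)/D = -0.7767045925755158/0.8481400250823532 = -0.9157740109012057

sn(u+v)=-0.9157740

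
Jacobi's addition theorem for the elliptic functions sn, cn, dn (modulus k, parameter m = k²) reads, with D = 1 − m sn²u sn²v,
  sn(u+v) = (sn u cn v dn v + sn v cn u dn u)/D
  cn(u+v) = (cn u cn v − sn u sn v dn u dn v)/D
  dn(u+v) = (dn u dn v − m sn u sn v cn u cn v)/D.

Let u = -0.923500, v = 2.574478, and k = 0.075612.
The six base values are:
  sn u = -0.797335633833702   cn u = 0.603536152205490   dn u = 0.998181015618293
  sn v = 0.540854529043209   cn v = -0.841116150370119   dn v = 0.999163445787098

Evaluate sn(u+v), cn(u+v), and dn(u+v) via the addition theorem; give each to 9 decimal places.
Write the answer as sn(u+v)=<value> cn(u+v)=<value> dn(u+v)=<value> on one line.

sn(u+v)=0.996982357 cn(u+v)=-0.077628478 dn(u+v)=0.997154591

m = k² = 0.005717174544
D = 1 − m·sn²u·sn²v = 0.9989367760762372
sn(u+v) = (sn u·cn v·dn v + sn v·cn u·dn u)/D = 0.9959223411378913/0.9989367760762372 = 0.9969823566310308
cn(u+v) = (cn u·cn v − sn u·sn v·dn u·dn v)/D = -0.07754594135097087/0.9989367760762372 = -0.07762847780573922
dn(u+v) = (dn u·dn v − m·sn u·sn v·cn u·cn v)/D = 0.9960943922978841/0.9989367760762372 = 0.9971545909146344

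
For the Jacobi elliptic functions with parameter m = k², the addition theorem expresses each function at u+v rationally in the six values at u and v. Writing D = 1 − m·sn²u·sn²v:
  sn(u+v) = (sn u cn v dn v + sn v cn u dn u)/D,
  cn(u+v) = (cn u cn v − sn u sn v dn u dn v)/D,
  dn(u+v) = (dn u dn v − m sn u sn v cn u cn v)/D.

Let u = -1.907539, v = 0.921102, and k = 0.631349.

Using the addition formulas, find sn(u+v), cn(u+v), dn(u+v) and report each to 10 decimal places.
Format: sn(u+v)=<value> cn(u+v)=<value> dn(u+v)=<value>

sn(u+v)=-0.8041773348 cn(u+v)=0.5943894465 dn(u+v)=0.8615241718

sn u = -0.994833336762557, cn u = -0.101521584236441, dn u = 0.7781430972621639
sn v = 0.7692020790652226, cn v = 0.6390056037013596, dn v = 0.8741617026089532
m = k² = 0.398601559801
D = 1 − m·sn²u·sn²v = 0.766589411995565
sn(u+v) = (sn u·cn v·dn v + sn v·cn u·dn u)/D = -0.6164738302376204/0.766589411995565 = -0.8041773348171249
cn(u+v) = (cn u·cn v − sn u·sn v·dn u·dn v)/D = 0.4556526563248191/0.766589411995565 = 0.5943894465469805
dn(u+v) = (dn u·dn v − m·sn u·sn v·cn u·cn v)/D = 0.6604353082827553/0.766589411995565 = 0.8615241718034271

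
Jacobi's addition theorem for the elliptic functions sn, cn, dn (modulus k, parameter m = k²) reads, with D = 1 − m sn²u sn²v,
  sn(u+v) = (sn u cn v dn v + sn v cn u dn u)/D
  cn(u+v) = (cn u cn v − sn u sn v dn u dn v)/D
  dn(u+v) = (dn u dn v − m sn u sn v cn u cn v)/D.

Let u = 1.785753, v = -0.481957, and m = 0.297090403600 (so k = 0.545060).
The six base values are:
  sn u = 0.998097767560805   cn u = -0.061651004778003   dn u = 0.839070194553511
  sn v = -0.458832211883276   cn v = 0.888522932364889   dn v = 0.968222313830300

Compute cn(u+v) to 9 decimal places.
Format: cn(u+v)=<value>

cn(u+v)=0.338352893

m = k² = 0.2970904036
D = 1 − m·sn²u·sn²v = 0.9376921750306407
cn(u+v) = (cn u·cn v − sn u·sn v·dn u·dn v)/D = 0.3172708601580105/0.9376921750306407 = 0.3383528929924611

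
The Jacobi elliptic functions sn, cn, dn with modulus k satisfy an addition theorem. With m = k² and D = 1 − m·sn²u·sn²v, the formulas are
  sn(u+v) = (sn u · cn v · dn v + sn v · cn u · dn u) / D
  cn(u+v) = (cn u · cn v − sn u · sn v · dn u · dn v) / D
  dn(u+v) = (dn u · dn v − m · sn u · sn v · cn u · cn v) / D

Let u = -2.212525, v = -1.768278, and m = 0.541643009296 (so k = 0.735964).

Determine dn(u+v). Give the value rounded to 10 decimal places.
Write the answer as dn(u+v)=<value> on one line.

sn u = -0.9759727929160869, cn u = -0.2178924218222676, dn u = 0.6957532853506613
sn v = -0.9965375921000342, cn v = 0.08314341544263053, dn v = 0.6797803140801353
m = k² = 0.541643009296
D = 1 − m·sn²u·sn²v = 0.4876391509756331
dn(u+v) = (dn u·dn v − m·sn u·sn v·cn u·cn v)/D = 0.4825030373332511/0.4876391509756331 = 0.9894673886784806

dn(u+v)=0.9894673887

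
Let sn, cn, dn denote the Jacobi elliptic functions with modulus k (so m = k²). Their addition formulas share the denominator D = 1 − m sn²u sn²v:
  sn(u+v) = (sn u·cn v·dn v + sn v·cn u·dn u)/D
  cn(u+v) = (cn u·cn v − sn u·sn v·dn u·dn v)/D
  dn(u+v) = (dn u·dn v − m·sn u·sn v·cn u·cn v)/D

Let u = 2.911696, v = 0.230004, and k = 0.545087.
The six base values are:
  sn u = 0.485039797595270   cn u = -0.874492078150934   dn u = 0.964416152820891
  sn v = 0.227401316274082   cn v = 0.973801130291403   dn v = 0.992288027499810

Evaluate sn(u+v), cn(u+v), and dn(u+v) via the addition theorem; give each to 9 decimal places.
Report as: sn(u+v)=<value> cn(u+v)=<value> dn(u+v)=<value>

m = k² = 0.297119837569
D = 1 − m·sn²u·sn²v = 0.9963852992819727
sn(u+v) = (sn u·cn v·dn v + sn v·cn u·dn u)/D = 0.2769052667259096/0.9963852992819727 = 0.277909827579207
cn(u+v) = (cn u·cn v − sn u·sn v·dn u·dn v)/D = -0.9571348587762746/0.9963852992819727 = -0.9606071661896425
dn(u+v) = (dn u·dn v − m·sn u·sn v·cn u·cn v)/D = 0.9848865657804049/0.9963852992819727 = 0.9884595512299769

sn(u+v)=0.277909828 cn(u+v)=-0.960607166 dn(u+v)=0.988459551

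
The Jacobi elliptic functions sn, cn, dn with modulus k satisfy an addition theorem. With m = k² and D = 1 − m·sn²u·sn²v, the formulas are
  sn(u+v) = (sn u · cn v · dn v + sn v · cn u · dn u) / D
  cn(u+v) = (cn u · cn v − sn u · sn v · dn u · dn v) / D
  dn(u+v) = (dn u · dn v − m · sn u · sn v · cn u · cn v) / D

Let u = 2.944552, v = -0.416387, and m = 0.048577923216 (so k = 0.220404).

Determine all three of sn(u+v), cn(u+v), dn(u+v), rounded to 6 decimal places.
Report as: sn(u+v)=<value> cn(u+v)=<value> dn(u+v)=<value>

sn u = 0.2339778878497794, cn u = -0.9722419184530957, dn u = 0.9986693997117393
sn v = -0.4039426115433854, cn v = 0.9147843279044026, dn v = 0.9960288941976114
m = k² = 0.048577923216
D = 1 − m·sn²u·sn²v = 0.9995660617688378
sn(u+v) = (sn u·cn v·dn v + sn v·cn u·dn u)/D = 0.6053967051766645/0.9995660617688378 = 0.6056595239991952
cn(u+v) = (cn u·cn v − sn u·sn v·dn u·dn v)/D = -0.7953786150012476/0.9995660617688378 = -0.7957239100272583
dn(u+v) = (dn u·dn v − m·sn u·sn v·cn u·cn v)/D = 0.9906201349672373/0.9995660617688378 = 0.9910501895334764

sn(u+v)=0.605660 cn(u+v)=-0.795724 dn(u+v)=0.991050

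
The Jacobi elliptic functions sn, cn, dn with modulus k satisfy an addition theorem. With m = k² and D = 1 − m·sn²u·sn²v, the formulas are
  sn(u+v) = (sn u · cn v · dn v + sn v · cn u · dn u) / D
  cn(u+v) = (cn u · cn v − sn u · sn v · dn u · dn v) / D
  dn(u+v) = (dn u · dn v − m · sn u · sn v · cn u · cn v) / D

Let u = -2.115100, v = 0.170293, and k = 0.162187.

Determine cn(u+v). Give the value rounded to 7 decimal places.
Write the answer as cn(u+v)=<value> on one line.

sn u = -0.8641320621211336, cn u = -0.5032651182173044, dn u = 0.9901301434207582
sn v = 0.1694499048120136, cn v = 0.985538801752219, dn v = 0.9996222827909093
m = k² = 0.026304622969
D = 1 − m·sn²u·sn²v = 0.99943600535809
cn(u+v) = (cn u·cn v − sn u·sn v·dn u·dn v)/D = -0.3510601824852778/0.99943600535809 = -0.3512582902789216

cn(u+v)=-0.3512583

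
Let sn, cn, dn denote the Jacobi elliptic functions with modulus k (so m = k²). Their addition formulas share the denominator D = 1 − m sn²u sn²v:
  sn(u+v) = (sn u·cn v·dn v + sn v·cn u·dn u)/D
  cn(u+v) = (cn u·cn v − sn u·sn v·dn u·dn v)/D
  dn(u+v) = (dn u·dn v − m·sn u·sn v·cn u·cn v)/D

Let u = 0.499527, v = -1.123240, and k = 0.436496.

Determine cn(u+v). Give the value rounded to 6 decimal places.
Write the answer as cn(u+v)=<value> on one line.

sn u = 0.4757081426079643, cn u = 0.8796031849967806, dn u = 0.9782043130010932
sn v = -0.8858705154416765, cn v = 0.4639325703926147, dn v = 0.9222144002675648
m = k² = 0.190528758016
D = 1 − m·sn²u·sn²v = 0.9661637518470363
cn(u+v) = (cn u·cn v − sn u·sn v·dn u·dn v)/D = 0.7882417190874787/0.9661637518470363 = 0.8158469178548458

cn(u+v)=0.815847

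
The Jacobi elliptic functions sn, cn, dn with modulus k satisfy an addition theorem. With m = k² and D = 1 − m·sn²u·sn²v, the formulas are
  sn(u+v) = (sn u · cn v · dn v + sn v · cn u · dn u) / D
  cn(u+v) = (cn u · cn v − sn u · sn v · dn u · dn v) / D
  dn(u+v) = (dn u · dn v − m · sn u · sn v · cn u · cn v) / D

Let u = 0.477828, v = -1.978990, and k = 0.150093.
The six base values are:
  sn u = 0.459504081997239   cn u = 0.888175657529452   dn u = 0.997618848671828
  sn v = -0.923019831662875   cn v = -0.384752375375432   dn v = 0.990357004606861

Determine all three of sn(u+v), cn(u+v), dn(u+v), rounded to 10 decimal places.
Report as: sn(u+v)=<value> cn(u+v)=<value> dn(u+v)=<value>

sn(u+v)=-0.9969823787 cn(u+v)=0.0776281944 dn(u+v)=0.9887405360

m = k² = 0.022527908649
D = 1 − m·sn²u·sn²v = 0.9959475124582588
sn(u+v) = (sn u·cn v·dn v + sn v·cn u·dn u)/D = -0.9929421200261681/0.9959475124582588 = -0.9969823786951658
cn(u+v) = (cn u·cn v − sn u·sn v·dn u·dn v)/D = 0.07731360714474743/0.9959475124582588 = 0.0776281944355855
dn(u+v) = (dn u·dn v − m·sn u·sn v·cn u·cn v)/D = 0.9847336773339301/0.9959475124582588 = 0.9887405360382396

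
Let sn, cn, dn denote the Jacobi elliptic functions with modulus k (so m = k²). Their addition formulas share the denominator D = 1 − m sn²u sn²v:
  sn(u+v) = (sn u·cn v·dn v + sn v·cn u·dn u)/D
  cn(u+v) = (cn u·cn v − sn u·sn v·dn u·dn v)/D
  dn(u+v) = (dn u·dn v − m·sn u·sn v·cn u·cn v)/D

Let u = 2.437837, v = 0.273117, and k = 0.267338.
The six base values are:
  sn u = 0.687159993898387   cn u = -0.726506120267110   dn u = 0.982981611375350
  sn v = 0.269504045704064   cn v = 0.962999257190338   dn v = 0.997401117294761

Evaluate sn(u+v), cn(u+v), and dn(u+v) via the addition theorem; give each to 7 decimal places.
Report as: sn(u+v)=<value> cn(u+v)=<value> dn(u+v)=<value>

sn(u+v)=0.4686994 cn(u+v)=-0.8833577 dn(u+v)=0.9921188

m = k² = 0.071469606244
D = 1 − m·sn²u·sn²v = 0.9975488623446369
sn(u+v) = (sn u·cn v·dn v + sn v·cn u·dn u)/D = 0.4675505927235408/0.9975488623446369 = 0.4686994395689158
cn(u+v) = (cn u·cn v − sn u·sn v·dn u·dn v)/D = -0.8811924738721643/0.9975488623446369 = -0.8833577052065512
dn(u+v) = (dn u·dn v − m·sn u·sn v·cn u·cn v)/D = 0.9896869316304931/0.9975488623446369 = 0.9921187512602991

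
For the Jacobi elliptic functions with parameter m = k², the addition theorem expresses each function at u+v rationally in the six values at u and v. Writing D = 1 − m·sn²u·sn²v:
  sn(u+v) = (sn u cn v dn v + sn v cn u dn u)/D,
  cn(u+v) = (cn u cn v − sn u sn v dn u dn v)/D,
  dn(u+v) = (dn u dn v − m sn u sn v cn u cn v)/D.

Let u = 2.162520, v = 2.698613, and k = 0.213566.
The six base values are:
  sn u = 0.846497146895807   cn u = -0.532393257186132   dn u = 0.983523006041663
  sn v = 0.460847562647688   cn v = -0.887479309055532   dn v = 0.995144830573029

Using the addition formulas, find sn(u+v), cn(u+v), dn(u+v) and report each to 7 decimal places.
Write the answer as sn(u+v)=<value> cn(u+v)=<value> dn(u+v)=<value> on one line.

m = k² = 0.045610436356
D = 1 − m·sn²u·sn²v = 0.9930588758180882
sn(u+v) = (sn u·cn v·dn v + sn v·cn u·dn u)/D = -0.9889107326086467/0.9930588758180882 = -0.9958228627622666
cn(u+v) = (cn u·cn v − sn u·sn v·dn u·dn v)/D = 0.09067245321769261/0.9930588758180882 = 0.09130622103648796
dn(u+v) = (dn u·dn v − m·sn u·sn v·cn u·cn v)/D = 0.9703408980015553/0.9930588758180882 = 0.9771232316937728

sn(u+v)=-0.9958229 cn(u+v)=0.0913062 dn(u+v)=0.9771232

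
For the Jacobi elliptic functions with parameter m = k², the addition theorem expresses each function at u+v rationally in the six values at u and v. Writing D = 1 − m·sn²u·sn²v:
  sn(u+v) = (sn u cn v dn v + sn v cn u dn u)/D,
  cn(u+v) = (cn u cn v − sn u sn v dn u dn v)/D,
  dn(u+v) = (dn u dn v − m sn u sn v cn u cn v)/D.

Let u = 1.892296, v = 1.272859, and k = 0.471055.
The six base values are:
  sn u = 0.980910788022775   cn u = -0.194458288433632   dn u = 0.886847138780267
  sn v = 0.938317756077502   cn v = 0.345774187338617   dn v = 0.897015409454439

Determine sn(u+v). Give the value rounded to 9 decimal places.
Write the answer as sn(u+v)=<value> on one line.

m = k² = 0.221892813025
D = 1 − m·sn²u·sn²v = 0.8120241197801263
sn(u+v) = (sn u·cn v·dn v + sn v·cn u·dn u)/D = 0.1424265940042175/0.8120241197801263 = 0.1753969993437912

sn(u+v)=0.175396999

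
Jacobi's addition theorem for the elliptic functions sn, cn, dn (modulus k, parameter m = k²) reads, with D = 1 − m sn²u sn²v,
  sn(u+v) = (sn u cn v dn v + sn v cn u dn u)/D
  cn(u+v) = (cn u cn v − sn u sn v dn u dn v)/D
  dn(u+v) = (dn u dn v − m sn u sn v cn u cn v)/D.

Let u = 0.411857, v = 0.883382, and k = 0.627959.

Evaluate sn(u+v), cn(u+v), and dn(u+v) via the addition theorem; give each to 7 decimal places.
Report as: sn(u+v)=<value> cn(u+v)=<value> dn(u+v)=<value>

sn u = 0.3962524533845297, cn u = 0.918141597569101, dn u = 0.9685470998362974
sn v = 0.747899508476926, cn v = 0.6638119652582141, dn v = 0.8828525719858988
m = k² = 0.394332505681
D = 1 − m·sn²u·sn²v = 0.9653667695821645
sn(u+v) = (sn u·cn v·dn v + sn v·cn u·dn u)/D = 0.8973026437391802/0.9653667695821645 = 0.9294940244603156
cn(u+v) = (cn u·cn v − sn u·sn v·dn u·dn v)/D = 0.3560631479838677/0.9653667695821645 = 0.3688371707035047
dn(u+v) = (dn u·dn v − m·sn u·sn v·cn u·cn v)/D = 0.7838592862307723/0.9653667695821645 = 0.8119808045288805

sn(u+v)=0.9294940 cn(u+v)=0.3688372 dn(u+v)=0.8119808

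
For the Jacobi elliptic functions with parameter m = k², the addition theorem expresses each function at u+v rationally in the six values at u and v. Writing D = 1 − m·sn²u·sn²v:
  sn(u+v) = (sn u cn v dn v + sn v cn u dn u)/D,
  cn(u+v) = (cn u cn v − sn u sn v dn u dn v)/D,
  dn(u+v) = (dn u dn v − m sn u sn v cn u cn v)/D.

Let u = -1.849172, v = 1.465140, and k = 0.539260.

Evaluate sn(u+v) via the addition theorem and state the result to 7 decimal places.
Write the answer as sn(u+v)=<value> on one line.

sn u = -0.9929826061064293, cn u = -0.1182604920084637, dn u = 0.8445505712705542
sn v = 0.9789452107668508, cn v = 0.2041231841723179, dn v = 0.8493028088501485
m = k² = 0.2908013476
D = 1 − m·sn²u·sn²v = 0.725212818790139
sn(u+v) = (sn u·cn v·dn v + sn v·cn u·dn u)/D = -0.2699199190806079/0.725212818790139 = -0.3721940816364925

sn(u+v)=-0.3721941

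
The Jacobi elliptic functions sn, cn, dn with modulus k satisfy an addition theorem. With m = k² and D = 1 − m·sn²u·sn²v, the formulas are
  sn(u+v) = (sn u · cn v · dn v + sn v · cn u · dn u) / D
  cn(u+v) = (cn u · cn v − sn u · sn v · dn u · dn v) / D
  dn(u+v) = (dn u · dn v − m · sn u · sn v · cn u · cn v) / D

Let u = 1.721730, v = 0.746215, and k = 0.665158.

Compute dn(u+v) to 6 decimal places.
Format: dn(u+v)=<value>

sn u = 0.9979161789069304, cn u = 0.06452363811651728, dn u = 0.7479350408313147
sn v = 0.6586354225341819, cn v = 0.7524622117975226, dn v = 0.8989278898832082
m = k² = 0.442435164964
D = 1 − m·sn²u·sn²v = 0.8088704077295461
dn(u+v) = (dn u·dn v − m·sn u·sn v·cn u·cn v)/D = 0.6582210455008292/0.8088704077295461 = 0.8137534012999917

dn(u+v)=0.813753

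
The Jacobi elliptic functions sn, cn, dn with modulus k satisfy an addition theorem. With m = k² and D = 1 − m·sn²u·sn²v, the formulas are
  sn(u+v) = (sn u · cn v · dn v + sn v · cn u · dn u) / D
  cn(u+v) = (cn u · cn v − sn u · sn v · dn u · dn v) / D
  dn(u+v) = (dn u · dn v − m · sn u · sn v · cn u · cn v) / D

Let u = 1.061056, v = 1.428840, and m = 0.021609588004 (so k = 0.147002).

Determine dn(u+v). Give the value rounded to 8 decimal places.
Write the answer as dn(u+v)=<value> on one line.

dn(u+v)=0.99584694

sn u = 0.8711921893063844, cn u = 0.4909421241771262, dn u = 0.9917655191593408
sn v = 0.9889313447214996, cn v = 0.1483738367345351, dn v = 0.9893766434756669
m = k² = 0.021609588004
D = 1 − m·sn²u·sn²v = 0.983959913065639
dn(u+v) = (dn u·dn v − m·sn u·sn v·cn u·cn v)/D = 0.9798734701681636/0.983959913065639 = 0.9958469416861267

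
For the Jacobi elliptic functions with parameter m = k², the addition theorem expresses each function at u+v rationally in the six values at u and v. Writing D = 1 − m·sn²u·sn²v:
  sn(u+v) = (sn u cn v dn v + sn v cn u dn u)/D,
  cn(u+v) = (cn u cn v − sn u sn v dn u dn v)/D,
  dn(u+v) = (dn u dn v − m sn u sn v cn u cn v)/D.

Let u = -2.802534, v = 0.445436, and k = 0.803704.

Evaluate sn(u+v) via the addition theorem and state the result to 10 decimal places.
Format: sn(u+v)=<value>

sn u = -0.8737805249814058, cn u = -0.4863204644709278, dn u = 0.7119196752779642
sn v = 0.4226259245157209, cn v = 0.9063042137865366, dn v = 0.9405460697043941
m = k² = 0.645940119616
D = 1 − m·sn²u·sn²v = 0.9119135213640607
sn(u+v) = (sn u·cn v·dn v + sn v·cn u·dn u)/D = -0.8911507674975054/0.9119135213640607 = -0.9772316635512785

sn(u+v)=-0.9772316636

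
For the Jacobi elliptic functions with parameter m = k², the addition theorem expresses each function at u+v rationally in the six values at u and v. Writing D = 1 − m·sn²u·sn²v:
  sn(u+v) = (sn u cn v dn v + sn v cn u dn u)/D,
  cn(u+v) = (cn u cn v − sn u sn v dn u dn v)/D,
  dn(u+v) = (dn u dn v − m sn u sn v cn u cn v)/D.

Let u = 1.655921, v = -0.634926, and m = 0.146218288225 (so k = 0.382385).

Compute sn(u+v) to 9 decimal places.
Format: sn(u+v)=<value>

sn u = 0.9997850062992752, cn u = -0.02073502300838666, dn u = 0.9240371080418004
sn v = -0.5884851195432099, cn v = 0.8085080482445514, dn v = 0.974352324432046
m = k² = 0.146218288225
D = 1 − m·sn²u·sn²v = 0.9493842232931737
sn(u+v) = (sn u·cn v·dn v + sn v·cn u·dn u)/D = 0.7988776642828052/0.9493842232931737 = 0.8414692857562987

sn(u+v)=0.841469286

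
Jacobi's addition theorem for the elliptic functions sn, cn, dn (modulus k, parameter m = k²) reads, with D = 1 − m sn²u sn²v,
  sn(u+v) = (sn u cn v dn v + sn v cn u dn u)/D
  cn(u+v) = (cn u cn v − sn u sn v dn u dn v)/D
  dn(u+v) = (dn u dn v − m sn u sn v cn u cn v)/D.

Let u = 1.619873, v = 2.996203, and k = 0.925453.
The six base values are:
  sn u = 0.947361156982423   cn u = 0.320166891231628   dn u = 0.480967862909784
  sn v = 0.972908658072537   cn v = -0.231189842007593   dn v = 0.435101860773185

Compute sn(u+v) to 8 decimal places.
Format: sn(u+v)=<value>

m = k² = 0.856463255209
D = 1 − m·sn²u·sn²v = 0.2724145259190562
sn(u+v) = (sn u·cn v·dn v + sn v·cn u·dn u)/D = 0.05452206037623264/0.2724145259190562 = 0.2001437338640049

sn(u+v)=0.20014373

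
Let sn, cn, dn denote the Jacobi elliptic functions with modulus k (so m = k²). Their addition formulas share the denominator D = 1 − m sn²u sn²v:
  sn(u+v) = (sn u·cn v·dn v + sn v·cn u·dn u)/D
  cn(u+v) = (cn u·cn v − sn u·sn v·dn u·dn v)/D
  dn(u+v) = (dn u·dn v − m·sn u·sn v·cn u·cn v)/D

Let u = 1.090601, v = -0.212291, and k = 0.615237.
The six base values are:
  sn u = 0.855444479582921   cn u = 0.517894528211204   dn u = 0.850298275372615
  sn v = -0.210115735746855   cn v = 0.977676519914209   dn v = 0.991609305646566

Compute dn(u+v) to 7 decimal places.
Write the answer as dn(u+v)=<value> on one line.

m = k² = 0.378516566169
D = 1 − m·sn²u·sn²v = 0.9877711475690395
dn(u+v) = (dn u·dn v − m·sn u·sn v·cn u·cn v)/D = 0.8776123005913839/0.9877711475690395 = 0.8884773591041176

dn(u+v)=0.8884774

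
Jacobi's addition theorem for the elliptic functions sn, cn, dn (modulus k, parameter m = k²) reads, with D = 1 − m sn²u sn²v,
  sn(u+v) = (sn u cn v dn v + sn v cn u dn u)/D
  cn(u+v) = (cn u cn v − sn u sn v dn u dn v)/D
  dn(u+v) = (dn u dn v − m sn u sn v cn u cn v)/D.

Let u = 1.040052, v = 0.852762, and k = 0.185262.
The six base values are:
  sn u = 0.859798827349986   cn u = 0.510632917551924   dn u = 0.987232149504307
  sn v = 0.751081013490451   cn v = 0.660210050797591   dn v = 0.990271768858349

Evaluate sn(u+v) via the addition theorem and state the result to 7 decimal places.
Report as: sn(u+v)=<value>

m = k² = 0.034322008644
D = 1 − m·sn²u·sn²v = 0.985686693851717
sn(u+v) = (sn u·cn v·dn v + sn v·cn u·dn u)/D = 0.9407554960148623/0.985686693851717 = 0.9544163494169944

sn(u+v)=0.9544163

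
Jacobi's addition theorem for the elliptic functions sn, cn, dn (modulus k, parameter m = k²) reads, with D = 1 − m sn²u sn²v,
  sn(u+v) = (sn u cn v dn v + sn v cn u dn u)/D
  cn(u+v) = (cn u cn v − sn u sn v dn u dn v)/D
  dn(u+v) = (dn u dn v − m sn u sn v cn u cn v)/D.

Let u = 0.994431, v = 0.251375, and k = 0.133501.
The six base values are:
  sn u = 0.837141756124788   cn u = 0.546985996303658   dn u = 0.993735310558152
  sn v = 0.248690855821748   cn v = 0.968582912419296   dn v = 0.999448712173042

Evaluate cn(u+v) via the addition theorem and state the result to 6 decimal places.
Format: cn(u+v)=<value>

cn(u+v)=0.323280

m = k² = 0.017822517001
D = 1 − m·sn²u·sn²v = 0.9992275210014687
cn(u+v) = (cn u·cn v − sn u·sn v·dn u·dn v)/D = 0.323030085462595/0.9992275210014687 = 0.3232798123282677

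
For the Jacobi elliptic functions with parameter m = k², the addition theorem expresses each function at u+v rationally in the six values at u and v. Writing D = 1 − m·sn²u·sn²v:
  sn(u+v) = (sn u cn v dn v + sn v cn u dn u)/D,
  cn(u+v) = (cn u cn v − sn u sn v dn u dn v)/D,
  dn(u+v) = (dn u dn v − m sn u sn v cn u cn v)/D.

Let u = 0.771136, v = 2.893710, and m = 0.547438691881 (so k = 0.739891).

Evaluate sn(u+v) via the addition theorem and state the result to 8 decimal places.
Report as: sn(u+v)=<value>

sn(u+v)=0.12760951

sn u = 0.6700899062152435, cn u = 0.7422799455653145, dn u = 0.8684404495881358
sn v = 0.7468926597460225, cn v = -0.6649446253768146, dn v = 0.8334339010465742
m = k² = 0.547438691881
D = 1 − m·sn²u·sn²v = 0.8628745631874374
sn(u+v) = (sn u·cn v·dn v + sn v·cn u·dn u)/D = 0.1101109968620558/0.8628745631874374 = 0.1276095061318165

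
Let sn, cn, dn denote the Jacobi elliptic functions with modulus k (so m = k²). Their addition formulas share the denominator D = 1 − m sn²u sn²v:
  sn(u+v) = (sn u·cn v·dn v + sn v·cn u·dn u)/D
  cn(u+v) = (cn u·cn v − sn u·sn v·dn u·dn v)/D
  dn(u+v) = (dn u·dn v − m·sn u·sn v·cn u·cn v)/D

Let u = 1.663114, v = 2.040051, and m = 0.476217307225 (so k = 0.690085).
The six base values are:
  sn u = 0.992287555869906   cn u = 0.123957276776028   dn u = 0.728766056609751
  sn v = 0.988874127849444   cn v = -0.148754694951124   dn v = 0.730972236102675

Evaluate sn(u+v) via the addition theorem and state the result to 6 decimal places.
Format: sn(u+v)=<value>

sn(u+v)=-0.034288

m = k² = 0.476217307225
D = 1 − m·sn²u·sn²v = 0.5414757661368118
sn(u+v) = (sn u·cn v·dn v + sn v·cn u·dn u)/D = -0.01856614452736151/0.5414757661368118 = -0.03428804332246054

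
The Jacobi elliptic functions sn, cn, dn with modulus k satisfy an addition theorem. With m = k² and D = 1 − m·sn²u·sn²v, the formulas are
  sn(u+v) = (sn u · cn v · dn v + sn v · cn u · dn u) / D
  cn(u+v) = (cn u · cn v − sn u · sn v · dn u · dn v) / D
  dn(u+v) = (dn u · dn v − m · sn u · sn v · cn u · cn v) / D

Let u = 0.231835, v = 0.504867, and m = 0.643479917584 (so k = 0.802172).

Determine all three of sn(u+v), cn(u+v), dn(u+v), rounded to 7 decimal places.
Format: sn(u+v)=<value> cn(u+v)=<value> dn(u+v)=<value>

sn u = 0.2284790498481342, cn u = 0.973548829684723, dn u = 0.9830608456289
sn v = 0.4722466112879665, cn v = 0.8814664702227943, dn v = 0.9254691394650285
m = k² = 0.643479917584
D = 1 − m·sn²u·sn²v = 0.9925085572310419
sn(u+v) = (sn u·cn v·dn v + sn v·cn u·dn u)/D = 0.6383536305983285/0.9925085572310419 = 0.6431719161991354
cn(u+v) = (cn u·cn v − sn u·sn v·dn u·dn v)/D = 0.7599854462282663/0.9925085572310419 = 0.7657218073247831
dn(u+v) = (dn u·dn v − m·sn u·sn v·cn u·cn v)/D = 0.8502106544788941/0.9925085572310419 = 0.8566280343726821

sn(u+v)=0.6431719 cn(u+v)=0.7657218 dn(u+v)=0.8566280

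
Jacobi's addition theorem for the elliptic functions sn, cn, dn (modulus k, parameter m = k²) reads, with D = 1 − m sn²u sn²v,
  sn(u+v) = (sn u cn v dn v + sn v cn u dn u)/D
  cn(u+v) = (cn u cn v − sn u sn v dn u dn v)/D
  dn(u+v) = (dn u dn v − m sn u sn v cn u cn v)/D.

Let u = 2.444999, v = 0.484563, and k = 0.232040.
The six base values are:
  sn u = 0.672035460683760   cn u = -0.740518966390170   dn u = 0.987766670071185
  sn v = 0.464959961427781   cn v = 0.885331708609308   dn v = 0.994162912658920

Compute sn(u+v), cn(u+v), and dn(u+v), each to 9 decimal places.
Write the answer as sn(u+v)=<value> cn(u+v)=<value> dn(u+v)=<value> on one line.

m = k² = 0.0538425616
D = 1 − m·sn²u·sn²v = 0.9947429609124489
sn(u+v) = (sn u·cn v·dn v + sn v·cn u·dn u)/D = 0.2514017938916525/0.9947429609124489 = 0.2527304075226115
cn(u+v) = (cn u·cn v − sn u·sn v·dn u·dn v)/D = -0.9624503604409554/0.9947429609124489 = -0.9675367388959732
dn(u+v) = (dn u·dn v − m·sn u·sn v·cn u·cn v)/D = 0.9930309936229812/0.9947429609124489 = 0.9982789852688202

sn(u+v)=0.252730408 cn(u+v)=-0.967536739 dn(u+v)=0.998278985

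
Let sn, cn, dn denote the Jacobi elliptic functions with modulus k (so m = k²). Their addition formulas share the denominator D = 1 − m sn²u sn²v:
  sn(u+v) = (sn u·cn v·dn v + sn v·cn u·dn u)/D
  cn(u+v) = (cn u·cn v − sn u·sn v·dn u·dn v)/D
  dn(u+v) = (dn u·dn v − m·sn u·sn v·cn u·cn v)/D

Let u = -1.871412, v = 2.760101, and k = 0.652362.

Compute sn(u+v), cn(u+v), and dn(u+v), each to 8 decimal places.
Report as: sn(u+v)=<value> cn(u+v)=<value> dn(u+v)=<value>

sn(u+v)=0.74896445 cn(u+v)=0.66261018 dn(u+v)=0.87251017

sn u = -0.9983521036404766, cn u = -0.05738533921338342, dn u = 0.7588315202662695
sn v = 0.7145986615873935, cn v = -0.6995346688031308, dn v = 0.8846914679237299
m = k² = 0.425576179044
D = 1 − m·sn²u·sn²v = 0.7833946482594793
sn(u+v) = (sn u·cn v·dn v + sn v·cn u·dn u)/D = 0.5867347421130385/0.7833946482594793 = 0.7489644503145722
cn(u+v) = (cn u·cn v − sn u·sn v·dn u·dn v)/D = 0.5190852697959551/0.7833946482594793 = 0.6626101811510224
dn(u+v) = (dn u·dn v − m·sn u·sn v·cn u·cn v)/D = 0.6835197995614343/0.7833946482594793 = 0.8725101723378585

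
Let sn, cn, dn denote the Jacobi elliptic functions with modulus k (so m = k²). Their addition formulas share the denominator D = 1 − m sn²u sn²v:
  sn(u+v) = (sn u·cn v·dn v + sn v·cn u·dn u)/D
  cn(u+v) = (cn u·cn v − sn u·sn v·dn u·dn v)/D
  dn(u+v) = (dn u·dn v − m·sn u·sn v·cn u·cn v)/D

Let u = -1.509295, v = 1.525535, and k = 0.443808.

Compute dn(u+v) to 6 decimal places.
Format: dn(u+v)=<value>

sn u = -0.991109918127319, cn u = 0.1330455944015401, dn u = 0.8980651267128182
sn v = 0.9929444639038399, cn v = 0.1185803170965398, dn v = 0.8976658894275617
m = k² = 0.196965540864
D = 1 − m·sn²u·sn²v = 0.8092415368519916
dn(u+v) = (dn u·dn v − m·sn u·sn v·cn u·cn v)/D = 0.809220519867026/0.8092415368519916 = 0.9999740287862048

dn(u+v)=0.999974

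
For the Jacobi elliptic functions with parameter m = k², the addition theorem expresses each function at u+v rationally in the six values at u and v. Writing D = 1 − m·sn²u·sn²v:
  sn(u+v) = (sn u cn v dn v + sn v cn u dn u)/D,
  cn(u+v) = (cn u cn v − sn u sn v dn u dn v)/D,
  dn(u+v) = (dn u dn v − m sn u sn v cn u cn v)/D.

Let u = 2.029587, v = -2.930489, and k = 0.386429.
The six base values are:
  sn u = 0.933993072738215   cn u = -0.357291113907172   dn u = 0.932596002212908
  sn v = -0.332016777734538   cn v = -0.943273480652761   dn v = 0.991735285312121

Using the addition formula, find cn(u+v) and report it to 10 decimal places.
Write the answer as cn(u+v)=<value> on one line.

cn(u+v)=0.6329209663

m = k² = 0.149327372041
D = 1 − m·sn²u·sn²v = 0.985640252836189
cn(u+v) = (cn u·cn v − sn u·sn v·dn u·dn v)/D = 0.6238323812829382/0.985640252836189 = 0.6329209663341718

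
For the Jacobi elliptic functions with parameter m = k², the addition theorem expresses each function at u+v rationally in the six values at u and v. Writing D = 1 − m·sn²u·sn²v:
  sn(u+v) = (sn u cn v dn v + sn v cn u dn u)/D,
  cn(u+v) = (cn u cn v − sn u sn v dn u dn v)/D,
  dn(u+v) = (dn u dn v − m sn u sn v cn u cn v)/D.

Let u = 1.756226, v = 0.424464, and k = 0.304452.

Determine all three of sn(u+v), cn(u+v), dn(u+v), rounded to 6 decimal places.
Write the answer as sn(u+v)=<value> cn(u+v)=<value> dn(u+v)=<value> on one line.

sn u = 0.9902064029904903, cn u = -0.1396111724635059, dn u = 0.9534755614475495
sn v = 0.4107944196440122, cn v = 0.9117279993448371, dn v = 0.99214827512027
m = k² = 0.092691020304
D = 1 − m·sn²u·sn²v = 0.9846630785228725
sn(u+v) = (sn u·cn v·dn v + sn v·cn u·dn u)/D = 0.8410271294618091/0.9846630785228725 = 0.854126805204744
cn(u+v) = (cn u·cn v − sn u·sn v·dn u·dn v)/D = -0.5120886111947521/0.9846630785228725 = -0.5200648042607164
dn(u+v) = (dn u·dn v − m·sn u·sn v·cn u·cn v)/D = 0.9507883838964266/0.9846630785228725 = 0.9655976796883026

sn(u+v)=0.854127 cn(u+v)=-0.520065 dn(u+v)=0.965598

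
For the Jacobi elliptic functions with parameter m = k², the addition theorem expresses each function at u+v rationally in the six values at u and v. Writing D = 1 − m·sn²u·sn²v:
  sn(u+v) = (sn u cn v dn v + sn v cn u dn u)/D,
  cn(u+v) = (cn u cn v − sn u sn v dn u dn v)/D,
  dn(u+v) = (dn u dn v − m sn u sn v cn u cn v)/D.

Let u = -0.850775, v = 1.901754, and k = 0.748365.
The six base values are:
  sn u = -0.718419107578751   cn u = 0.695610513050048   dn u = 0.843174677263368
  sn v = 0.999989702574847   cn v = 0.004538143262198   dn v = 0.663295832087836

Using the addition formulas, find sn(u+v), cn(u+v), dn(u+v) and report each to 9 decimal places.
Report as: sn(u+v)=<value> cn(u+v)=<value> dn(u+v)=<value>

m = k² = 0.560050173225
D = 1 − m·sn²u·sn²v = 0.7109494894221323
sn(u+v) = (sn u·cn v·dn v + sn v·cn u·dn u)/D = 0.5843525941901382/0.7109494894221323 = 0.8219326448424719
cn(u+v) = (cn u·cn v − sn u·sn v·dn u·dn v)/D = 0.4049459496930995/0.7109494894221323 = 0.5695846972507767
dn(u+v) = (dn u·dn v − m·sn u·sn v·cn u·cn v)/D = 0.5605443689240938/0.7109494894221323 = 0.788444716909088

sn(u+v)=0.821932645 cn(u+v)=0.569584697 dn(u+v)=0.788444717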